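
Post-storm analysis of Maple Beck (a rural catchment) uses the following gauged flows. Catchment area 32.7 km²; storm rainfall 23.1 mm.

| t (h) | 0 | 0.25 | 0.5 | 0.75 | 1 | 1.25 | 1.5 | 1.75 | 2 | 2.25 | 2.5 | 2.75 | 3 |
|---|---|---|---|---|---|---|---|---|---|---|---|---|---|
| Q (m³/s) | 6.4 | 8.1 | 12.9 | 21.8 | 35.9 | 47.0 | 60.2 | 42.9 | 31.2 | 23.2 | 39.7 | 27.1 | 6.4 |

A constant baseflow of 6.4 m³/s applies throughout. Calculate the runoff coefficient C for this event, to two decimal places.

C ≈ 0.33

ΣQ_DR = 279.6 m³/s; V = ΣQ_DR·Δt = 2.516 × 10^5 m³.
Runoff depth d = V / A = 7.695 mm.
C = d / P = 7.695 / 23.1 = 0.33.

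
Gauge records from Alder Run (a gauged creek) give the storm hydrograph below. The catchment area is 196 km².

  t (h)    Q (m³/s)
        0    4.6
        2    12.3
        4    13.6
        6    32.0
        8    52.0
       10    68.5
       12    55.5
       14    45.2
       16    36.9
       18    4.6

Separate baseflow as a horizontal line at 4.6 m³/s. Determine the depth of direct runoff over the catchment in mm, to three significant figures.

d ≈ 10.3 mm

Direct runoff: 0.0, 7.7, 9.0, 27.4, 47.4, 63.9, 50.9, 40.6, 32.3, 0.0 m³/s; ΣQ_DR = 279.2 m³/s.
V = ΣQ_DR · Δt = 279.2 × 7200 s = 2.010 × 10^6 m³.
Over A = 196 km², depth = V / A = 10.3 mm.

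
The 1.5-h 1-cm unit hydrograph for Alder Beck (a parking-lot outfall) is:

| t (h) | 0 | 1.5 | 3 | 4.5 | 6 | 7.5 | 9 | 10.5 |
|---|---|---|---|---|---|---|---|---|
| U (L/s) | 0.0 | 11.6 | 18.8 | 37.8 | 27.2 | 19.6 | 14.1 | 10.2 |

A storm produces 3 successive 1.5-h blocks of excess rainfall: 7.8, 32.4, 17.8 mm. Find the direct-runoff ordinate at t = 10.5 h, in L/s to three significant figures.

Q ≈ 88.5 L/s

By discrete convolution, Q_j = Σ (P_i / 10 mm) · U_{j−i}.
At t = 10.5 h (j=7): Q = (7.8/10)·10.2 + (32.4/10)·14.1 + (17.8/10)·19.6 = 88.5 L/s.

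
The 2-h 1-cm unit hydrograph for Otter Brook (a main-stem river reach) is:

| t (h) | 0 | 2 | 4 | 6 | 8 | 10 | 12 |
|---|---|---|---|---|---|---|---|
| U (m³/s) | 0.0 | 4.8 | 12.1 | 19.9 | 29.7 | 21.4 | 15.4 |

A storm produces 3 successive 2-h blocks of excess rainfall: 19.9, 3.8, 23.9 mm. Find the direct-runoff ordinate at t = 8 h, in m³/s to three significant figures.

Q ≈ 95.6 m³/s

By discrete convolution, Q_j = Σ (P_i / 10 mm) · U_{j−i}.
At t = 8 h (j=4): Q = (19.9/10)·29.7 + (3.8/10)·19.9 + (23.9/10)·12.1 = 95.6 m³/s.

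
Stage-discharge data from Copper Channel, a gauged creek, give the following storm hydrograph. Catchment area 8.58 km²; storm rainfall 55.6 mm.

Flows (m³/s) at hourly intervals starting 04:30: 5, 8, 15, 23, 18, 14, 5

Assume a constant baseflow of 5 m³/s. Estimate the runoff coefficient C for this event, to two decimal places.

ΣQ_DR = 53.00 m³/s; V = ΣQ_DR·Δt = 1.908 × 10^5 m³.
Runoff depth d = V / A = 22.24 mm.
C = d / P = 22.24 / 55.6 = 0.40.

C ≈ 0.40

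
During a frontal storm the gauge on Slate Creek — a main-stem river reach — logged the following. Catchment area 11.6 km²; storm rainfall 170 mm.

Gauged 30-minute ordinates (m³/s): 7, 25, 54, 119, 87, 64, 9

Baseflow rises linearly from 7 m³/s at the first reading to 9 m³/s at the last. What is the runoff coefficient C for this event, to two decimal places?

C ≈ 0.28

ΣQ_DR = 309.0 m³/s; V = ΣQ_DR·Δt = 5.562 × 10^5 m³.
Runoff depth d = V / A = 47.95 mm.
C = d / P = 47.95 / 170 = 0.28.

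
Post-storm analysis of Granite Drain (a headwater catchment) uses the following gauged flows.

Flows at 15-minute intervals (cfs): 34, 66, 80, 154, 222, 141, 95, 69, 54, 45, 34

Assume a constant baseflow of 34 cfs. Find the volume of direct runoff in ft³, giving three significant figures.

Direct-runoff ordinates (Q − Q_b): 0.0, 32.0, 46.0, 120.0, 188.0, 107.0, 61.0, 35.0, 20.0, 11.0, 0.0 cfs.
ΣQ_DR = 620.0 cfs.
With Δt = 0.25 h = 900 s, V = ΣQ_DR · Δt = 620.0 × 900 = 5.58 × 10^5 ft³.

V ≈ 5.58 × 10^5 ft³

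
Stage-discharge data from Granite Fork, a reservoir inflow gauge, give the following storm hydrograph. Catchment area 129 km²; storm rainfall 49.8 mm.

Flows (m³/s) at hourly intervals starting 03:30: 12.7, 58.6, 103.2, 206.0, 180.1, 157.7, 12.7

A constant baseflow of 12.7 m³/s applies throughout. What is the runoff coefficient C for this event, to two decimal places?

ΣQ_DR = 642.1 m³/s; V = ΣQ_DR·Δt = 2.312 × 10^6 m³.
Runoff depth d = V / A = 17.92 mm.
C = d / P = 17.92 / 49.8 = 0.36.

C ≈ 0.36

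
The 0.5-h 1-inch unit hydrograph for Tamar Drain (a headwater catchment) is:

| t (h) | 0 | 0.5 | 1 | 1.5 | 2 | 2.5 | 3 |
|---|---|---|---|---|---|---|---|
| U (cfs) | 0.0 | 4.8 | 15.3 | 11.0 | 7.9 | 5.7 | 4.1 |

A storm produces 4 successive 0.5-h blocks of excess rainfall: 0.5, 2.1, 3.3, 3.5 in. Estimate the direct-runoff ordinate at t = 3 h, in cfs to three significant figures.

Q ≈ 78.6 cfs

By discrete convolution, Q_j = Σ (P_i / 1 in) · U_{j−i}.
At t = 3 h (j=6): Q = (0.5/1)·4.1 + (2.1/1)·5.7 + (3.3/1)·7.9 + (3.5/1)·11.0 = 78.6 cfs.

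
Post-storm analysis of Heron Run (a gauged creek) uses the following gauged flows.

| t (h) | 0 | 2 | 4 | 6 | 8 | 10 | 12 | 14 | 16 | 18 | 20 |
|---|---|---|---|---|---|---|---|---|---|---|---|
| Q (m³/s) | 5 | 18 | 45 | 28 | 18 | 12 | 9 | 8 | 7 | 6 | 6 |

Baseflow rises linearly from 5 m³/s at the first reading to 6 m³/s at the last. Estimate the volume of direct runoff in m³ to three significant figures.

Direct-runoff ordinates (Q − Q_b): 0.00, 12.90, 39.80, 22.70, 12.60, 6.50, 3.40, 2.30, 1.20, 0.10, 0.00 m³/s.
ΣQ_DR = 101.5 m³/s.
With Δt = 2 h = 7200 s, V = ΣQ_DR · Δt = 101.5 × 7200 = 7.31 × 10^5 m³.

V ≈ 7.31 × 10^5 m³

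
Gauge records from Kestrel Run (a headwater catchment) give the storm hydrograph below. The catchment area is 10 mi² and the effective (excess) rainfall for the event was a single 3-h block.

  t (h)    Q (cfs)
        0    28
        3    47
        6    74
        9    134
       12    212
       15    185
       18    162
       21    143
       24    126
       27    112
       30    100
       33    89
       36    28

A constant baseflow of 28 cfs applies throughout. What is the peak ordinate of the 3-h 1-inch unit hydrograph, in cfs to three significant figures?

U_p ≈ 368 cfs

Direct runoff: 0.0, 19.0, 46.0, 106.0, 184.0, 157.0, 134.0, 115.0, 98.0, 84.0, 72.0, 61.0, 0.0 cfs; ΣQ_DR = 1076 cfs, peak = 184.0 cfs.
Runoff depth d = ΣQ_DR·Δt / A = 1076 × 10800 / (10 mi²) = 0.5002 in.
The 1-inch UH is the DRH scaled by (1 in)/d, so U_p = 184.0 × 1/0.5002 = 368 cfs.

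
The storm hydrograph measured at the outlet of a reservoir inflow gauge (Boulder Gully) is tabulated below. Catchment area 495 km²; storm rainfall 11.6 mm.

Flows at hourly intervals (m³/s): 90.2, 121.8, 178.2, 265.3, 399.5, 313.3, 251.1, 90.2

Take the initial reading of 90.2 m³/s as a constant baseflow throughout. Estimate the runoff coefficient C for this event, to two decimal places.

C ≈ 0.62

ΣQ_DR = 988.0 m³/s; V = ΣQ_DR·Δt = 3.557 × 10^6 m³.
Runoff depth d = V / A = 7.185 mm.
C = d / P = 7.185 / 11.6 = 0.62.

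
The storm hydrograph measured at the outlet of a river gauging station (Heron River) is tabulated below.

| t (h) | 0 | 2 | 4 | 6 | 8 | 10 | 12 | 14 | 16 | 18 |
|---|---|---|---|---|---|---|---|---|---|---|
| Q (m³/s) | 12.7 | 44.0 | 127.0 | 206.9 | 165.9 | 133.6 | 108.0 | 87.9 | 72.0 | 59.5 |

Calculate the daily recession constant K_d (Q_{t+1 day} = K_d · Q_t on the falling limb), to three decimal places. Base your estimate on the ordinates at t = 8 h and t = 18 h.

K_d ≈ 0.085

Between t = 8 h and t = 18 h the flow falls from 165.9 to 59.5 m³/s over 5×2 h = 10 h.
Per-interval ratio K = (59.5/165.9)^(1/5) = 0.8146; K_d = K^(24/2) = 0.085.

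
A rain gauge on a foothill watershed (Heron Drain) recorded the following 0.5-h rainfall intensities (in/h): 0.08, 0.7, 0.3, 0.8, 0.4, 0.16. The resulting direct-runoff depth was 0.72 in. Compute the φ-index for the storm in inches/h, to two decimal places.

φ ≈ 0.19 in/h

Only the 4 blocks with intensity above φ contribute runoff: 0.7, 0.3, 0.8, 0.4 in/h.
Σ(I−φ)·Δt = d  ⇒  (0.7+0.3+0.8+0.4 − 4φ)·0.5 = 0.72
φ = (2.200 − 0.72/0.5) / 4 = 0.19 in/h.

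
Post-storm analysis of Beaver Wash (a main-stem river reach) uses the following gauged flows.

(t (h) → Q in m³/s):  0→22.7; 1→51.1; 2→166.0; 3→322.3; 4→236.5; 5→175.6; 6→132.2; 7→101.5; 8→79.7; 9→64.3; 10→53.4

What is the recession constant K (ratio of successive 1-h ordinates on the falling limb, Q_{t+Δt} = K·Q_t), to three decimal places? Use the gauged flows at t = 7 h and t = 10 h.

Using the recession-limb readings at t = 7 h and t = 10 h: Q falls from 101.5 to 53.4 m³/s over 3 intervals.
K = (Q₂/Q₁)^(1/3) = (53.4/101.5)^(1/3) = 0.807.

K ≈ 0.807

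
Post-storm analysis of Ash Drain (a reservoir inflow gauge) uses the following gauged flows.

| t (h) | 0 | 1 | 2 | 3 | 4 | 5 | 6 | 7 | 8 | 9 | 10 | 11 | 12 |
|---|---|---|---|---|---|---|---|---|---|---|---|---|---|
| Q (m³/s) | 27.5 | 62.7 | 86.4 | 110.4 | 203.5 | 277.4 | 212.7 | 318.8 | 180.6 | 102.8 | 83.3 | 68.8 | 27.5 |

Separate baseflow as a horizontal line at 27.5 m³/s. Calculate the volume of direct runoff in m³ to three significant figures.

Direct-runoff ordinates (Q − Q_b): 0.0, 35.2, 58.9, 82.9, 176.0, 249.9, 185.2, 291.3, 153.1, 75.3, 55.8, 41.3, 0.0 m³/s.
ΣQ_DR = 1405 m³/s.
With Δt = 1 h = 3600 s, V = ΣQ_DR · Δt = 1405 × 3600 = 5.06 × 10^6 m³.

V ≈ 5.06 × 10^6 m³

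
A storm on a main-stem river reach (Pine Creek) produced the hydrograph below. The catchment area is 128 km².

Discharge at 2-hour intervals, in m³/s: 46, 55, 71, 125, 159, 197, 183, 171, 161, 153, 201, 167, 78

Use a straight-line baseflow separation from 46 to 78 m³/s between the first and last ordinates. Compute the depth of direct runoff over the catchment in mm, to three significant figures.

d ≈ 54.1 mm

Direct runoff: 0.00, 6.33, 19.67, 71.00, 102.33, 137.67, 121.00, 106.33, 93.67, 83.00, 128.33, 91.67, 0.00 m³/s; ΣQ_DR = 961.0 m³/s.
V = ΣQ_DR · Δt = 961.0 × 7200 s = 6.919 × 10^6 m³.
Over A = 128 km², depth = V / A = 54.1 mm.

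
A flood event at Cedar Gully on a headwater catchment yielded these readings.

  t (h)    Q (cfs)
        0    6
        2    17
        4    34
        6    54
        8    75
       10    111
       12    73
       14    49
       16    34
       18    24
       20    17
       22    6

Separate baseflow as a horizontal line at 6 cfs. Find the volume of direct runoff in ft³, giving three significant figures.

V ≈ 3.08 × 10^6 ft³

Direct-runoff ordinates (Q − Q_b): 0.0, 11.0, 28.0, 48.0, 69.0, 105.0, 67.0, 43.0, 28.0, 18.0, 11.0, 0.0 cfs.
ΣQ_DR = 428.0 cfs.
With Δt = 2 h = 7200 s, V = ΣQ_DR · Δt = 428.0 × 7200 = 3.08 × 10^6 ft³.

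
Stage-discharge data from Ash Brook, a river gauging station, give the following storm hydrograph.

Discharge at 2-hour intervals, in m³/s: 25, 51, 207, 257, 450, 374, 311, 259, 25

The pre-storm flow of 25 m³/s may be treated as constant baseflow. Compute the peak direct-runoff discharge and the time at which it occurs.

Subtracting baseflow gives direct-runoff ordinates: 0.0, 26.0, 182.0, 232.0, 425.0, 349.0, 286.0, 234.0, 0.0 m³/s.
The maximum is 425.0 m³/s, occurring at the reading for t = 8 h.

Q_p = 425.0 m³/s at t = 8 h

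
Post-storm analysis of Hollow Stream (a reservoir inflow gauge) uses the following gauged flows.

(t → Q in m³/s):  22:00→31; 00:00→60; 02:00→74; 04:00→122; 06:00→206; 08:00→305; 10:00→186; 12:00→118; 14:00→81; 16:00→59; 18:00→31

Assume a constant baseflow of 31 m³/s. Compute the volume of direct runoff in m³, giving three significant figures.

Direct-runoff ordinates (Q − Q_b): 0.0, 29.0, 43.0, 91.0, 175.0, 274.0, 155.0, 87.0, 50.0, 28.0, 0.0 m³/s.
ΣQ_DR = 932.0 m³/s.
With Δt = 2 h = 7200 s, V = ΣQ_DR · Δt = 932.0 × 7200 = 6.71 × 10^6 m³.

V ≈ 6.71 × 10^6 m³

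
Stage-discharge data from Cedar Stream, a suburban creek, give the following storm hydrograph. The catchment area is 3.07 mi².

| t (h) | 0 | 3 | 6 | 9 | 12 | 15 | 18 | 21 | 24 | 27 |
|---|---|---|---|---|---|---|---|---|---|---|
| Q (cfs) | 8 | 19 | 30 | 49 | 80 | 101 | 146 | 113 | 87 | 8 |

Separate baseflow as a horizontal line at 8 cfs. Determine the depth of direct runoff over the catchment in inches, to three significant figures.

Direct runoff: 0.0, 11.0, 22.0, 41.0, 72.0, 93.0, 138.0, 105.0, 79.0, 0.0 cfs; ΣQ_DR = 561.0 cfs.
V = ΣQ_DR · Δt = 561.0 × 10800 s = 6.059 × 10^6 ft³.
Over A = 3.07 mi², depth = V / A = 0.849 in.

d ≈ 0.849 in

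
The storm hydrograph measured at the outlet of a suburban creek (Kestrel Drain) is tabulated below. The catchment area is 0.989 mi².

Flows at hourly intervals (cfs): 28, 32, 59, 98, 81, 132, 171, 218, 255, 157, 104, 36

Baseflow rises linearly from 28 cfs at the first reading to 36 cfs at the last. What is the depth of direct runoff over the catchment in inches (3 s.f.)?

Direct runoff: 0.00, 3.27, 29.55, 67.82, 50.09, 100.36, 138.64, 184.91, 221.18, 122.45, 68.73, 0.00 cfs; ΣQ_DR = 987.0 cfs.
V = ΣQ_DR · Δt = 987.0 × 3600 s = 3.553 × 10^6 ft³.
Over A = 0.989 mi², depth = V / A = 1.55 in.

d ≈ 1.55 in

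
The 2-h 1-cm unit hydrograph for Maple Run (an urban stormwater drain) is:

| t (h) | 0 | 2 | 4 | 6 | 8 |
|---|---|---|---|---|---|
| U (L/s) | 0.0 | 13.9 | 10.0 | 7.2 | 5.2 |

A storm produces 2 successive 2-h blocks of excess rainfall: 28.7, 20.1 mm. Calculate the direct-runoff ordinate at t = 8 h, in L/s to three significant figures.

Q ≈ 29.4 L/s

By discrete convolution, Q_j = Σ (P_i / 10 mm) · U_{j−i}.
At t = 8 h (j=4): Q = (28.7/10)·5.2 + (20.1/10)·7.2 = 29.4 L/s.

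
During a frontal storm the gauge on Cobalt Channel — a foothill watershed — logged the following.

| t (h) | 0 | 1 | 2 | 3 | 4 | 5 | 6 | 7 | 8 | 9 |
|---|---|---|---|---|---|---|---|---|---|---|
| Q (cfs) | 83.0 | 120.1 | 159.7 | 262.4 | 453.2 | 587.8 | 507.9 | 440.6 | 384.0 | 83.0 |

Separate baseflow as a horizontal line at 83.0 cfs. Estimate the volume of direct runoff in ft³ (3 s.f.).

Direct-runoff ordinates (Q − Q_b): 0.0, 37.1, 76.7, 179.4, 370.2, 504.8, 424.9, 357.6, 301.0, 0.0 cfs.
ΣQ_DR = 2252 cfs.
With Δt = 1 h = 3600 s, V = ΣQ_DR · Δt = 2252 × 3600 = 8.11 × 10^6 ft³.

V ≈ 8.11 × 10^6 ft³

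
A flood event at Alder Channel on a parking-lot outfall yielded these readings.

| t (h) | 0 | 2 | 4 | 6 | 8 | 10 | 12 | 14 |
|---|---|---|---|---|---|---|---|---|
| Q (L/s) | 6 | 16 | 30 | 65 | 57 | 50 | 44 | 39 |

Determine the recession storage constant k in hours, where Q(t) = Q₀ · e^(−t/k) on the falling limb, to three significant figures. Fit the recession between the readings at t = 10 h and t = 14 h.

On the falling limb, Q drops from 50 to 39 L/s between t = 10 h and t = 14 h (Δt = 4 h).
k = −Δt / ln(Q₂/Q₁) = −4 / ln(39/50) = 16.1 h.

k ≈ 16.1 h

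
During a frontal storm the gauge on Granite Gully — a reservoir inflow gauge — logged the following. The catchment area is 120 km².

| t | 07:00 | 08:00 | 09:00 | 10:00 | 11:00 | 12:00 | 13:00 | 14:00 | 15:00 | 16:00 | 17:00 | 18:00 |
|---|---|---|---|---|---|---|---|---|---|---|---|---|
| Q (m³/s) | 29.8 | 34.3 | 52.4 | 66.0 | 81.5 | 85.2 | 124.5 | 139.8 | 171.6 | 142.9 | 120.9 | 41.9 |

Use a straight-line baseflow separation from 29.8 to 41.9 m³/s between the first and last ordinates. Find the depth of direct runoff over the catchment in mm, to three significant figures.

d ≈ 19.8 mm

Direct runoff: 0.00, 3.40, 20.40, 32.90, 47.30, 49.90, 88.10, 102.30, 133.00, 103.20, 80.10, 0.00 m³/s; ΣQ_DR = 660.6 m³/s.
V = ΣQ_DR · Δt = 660.6 × 3600 s = 2.378 × 10^6 m³.
Over A = 120 km², depth = V / A = 19.8 mm.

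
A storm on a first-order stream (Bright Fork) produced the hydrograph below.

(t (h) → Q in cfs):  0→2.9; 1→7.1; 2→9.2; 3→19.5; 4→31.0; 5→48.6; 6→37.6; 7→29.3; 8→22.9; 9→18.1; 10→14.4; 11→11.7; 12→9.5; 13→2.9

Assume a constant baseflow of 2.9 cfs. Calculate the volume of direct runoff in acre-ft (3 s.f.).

Direct-runoff ordinates (Q − Q_b): 0.0, 4.2, 6.3, 16.6, 28.1, 45.7, 34.7, 26.4, 20.0, 15.2, 11.5, 8.8, 6.6, 0.0 cfs.
ΣQ_DR = 224.1 cfs.
With Δt = 1 h = 3600 s, V = ΣQ_DR · Δt = 224.1 × 3600 = 8.07 × 10^5 ft³ = 18.5 acre-ft.

V ≈ 18.5 acre-ft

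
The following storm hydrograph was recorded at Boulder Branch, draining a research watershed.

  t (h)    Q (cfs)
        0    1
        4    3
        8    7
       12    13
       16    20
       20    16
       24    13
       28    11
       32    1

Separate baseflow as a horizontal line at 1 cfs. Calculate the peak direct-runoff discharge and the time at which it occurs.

Q_p = 19.0 cfs at t = 16 h

Subtracting baseflow gives direct-runoff ordinates: 0.0, 2.0, 6.0, 12.0, 19.0, 15.0, 12.0, 10.0, 0.0 cfs.
The maximum is 19.0 cfs, occurring at the reading for t = 16 h.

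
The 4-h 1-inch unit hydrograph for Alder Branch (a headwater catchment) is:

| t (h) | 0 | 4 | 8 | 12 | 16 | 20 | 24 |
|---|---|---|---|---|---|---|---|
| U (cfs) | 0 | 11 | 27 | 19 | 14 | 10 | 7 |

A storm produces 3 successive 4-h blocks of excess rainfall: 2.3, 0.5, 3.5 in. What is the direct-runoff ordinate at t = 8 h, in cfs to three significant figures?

By discrete convolution, Q_j = Σ (P_i / 1 in) · U_{j−i}.
At t = 8 h (j=2): Q = (2.3/1)·27 + (0.5/1)·11 + (3.5/1)·0 = 67.6 cfs.

Q ≈ 67.6 cfs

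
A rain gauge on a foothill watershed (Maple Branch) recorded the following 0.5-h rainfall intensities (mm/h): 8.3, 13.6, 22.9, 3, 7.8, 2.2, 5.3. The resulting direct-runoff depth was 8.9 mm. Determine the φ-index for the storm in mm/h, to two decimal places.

Only the 2 blocks with intensity above φ contribute runoff: 13.6, 22.9 mm/h.
Σ(I−φ)·Δt = d  ⇒  (13.6+22.9 − 2φ)·0.5 = 8.9
φ = (36.50 − 8.9/0.5) / 2 = 9.35 mm/h.

φ ≈ 9.35 mm/h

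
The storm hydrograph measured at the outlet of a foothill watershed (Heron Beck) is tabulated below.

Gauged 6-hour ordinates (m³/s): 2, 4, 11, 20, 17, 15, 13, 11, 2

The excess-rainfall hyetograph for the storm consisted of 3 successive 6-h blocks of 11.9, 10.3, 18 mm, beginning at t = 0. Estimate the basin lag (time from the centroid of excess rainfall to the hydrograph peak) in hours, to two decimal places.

t_L ≈ 8.09 h

Centroid of excess rainfall: t_c = Σ P_i·t̄_i / ΣP_i = 9.9104 h (block centres at 3, 9, 15 h).
Hydrograph peak occurs at t = 18 h, so basin lag t_L = 18 − 9.9104 = 8.09 h.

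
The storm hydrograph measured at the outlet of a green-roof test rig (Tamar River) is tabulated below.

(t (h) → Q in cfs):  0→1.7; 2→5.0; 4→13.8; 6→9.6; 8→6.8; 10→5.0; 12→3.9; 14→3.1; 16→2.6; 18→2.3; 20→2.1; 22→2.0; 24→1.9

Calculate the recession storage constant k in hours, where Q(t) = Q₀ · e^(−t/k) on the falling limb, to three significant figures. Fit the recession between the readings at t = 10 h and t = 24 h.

k ≈ 14.5 h

On the falling limb, Q drops from 5.0 to 1.9 cfs between t = 10 h and t = 24 h (Δt = 14 h).
k = −Δt / ln(Q₂/Q₁) = −14 / ln(1.9/5.0) = 14.5 h.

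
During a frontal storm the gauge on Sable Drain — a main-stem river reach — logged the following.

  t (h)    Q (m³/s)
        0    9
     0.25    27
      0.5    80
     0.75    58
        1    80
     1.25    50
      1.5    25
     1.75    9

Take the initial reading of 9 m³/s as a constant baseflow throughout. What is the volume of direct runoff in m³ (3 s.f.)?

V ≈ 2.39 × 10^5 m³

Direct-runoff ordinates (Q − Q_b): 0.0, 18.0, 71.0, 49.0, 71.0, 41.0, 16.0, 0.0 m³/s.
ΣQ_DR = 266.0 m³/s.
With Δt = 0.25 h = 900 s, V = ΣQ_DR · Δt = 266.0 × 900 = 2.39 × 10^5 m³.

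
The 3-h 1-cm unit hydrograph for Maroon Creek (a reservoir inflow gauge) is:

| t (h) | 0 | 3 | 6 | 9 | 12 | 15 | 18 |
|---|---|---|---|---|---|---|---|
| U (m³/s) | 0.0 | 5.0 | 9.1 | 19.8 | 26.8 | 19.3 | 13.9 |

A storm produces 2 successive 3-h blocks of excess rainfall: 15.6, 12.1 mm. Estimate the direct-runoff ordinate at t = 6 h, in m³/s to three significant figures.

By discrete convolution, Q_j = Σ (P_i / 10 mm) · U_{j−i}.
At t = 6 h (j=2): Q = (15.6/10)·9.1 + (12.1/10)·5.0 = 20.2 m³/s.

Q ≈ 20.2 m³/s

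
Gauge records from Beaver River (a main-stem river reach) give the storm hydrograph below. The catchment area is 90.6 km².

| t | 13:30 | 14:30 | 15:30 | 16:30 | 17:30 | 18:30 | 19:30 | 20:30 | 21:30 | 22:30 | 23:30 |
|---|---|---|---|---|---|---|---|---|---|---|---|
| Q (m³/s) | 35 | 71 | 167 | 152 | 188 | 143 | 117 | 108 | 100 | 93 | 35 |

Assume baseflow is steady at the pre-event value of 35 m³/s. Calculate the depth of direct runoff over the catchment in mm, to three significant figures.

Direct runoff: 0.0, 36.0, 132.0, 117.0, 153.0, 108.0, 82.0, 73.0, 65.0, 58.0, 0.0 m³/s; ΣQ_DR = 824.0 m³/s.
V = ΣQ_DR · Δt = 824.0 × 3600 s = 2.966 × 10^6 m³.
Over A = 90.6 km², depth = V / A = 32.7 mm.

d ≈ 32.7 mm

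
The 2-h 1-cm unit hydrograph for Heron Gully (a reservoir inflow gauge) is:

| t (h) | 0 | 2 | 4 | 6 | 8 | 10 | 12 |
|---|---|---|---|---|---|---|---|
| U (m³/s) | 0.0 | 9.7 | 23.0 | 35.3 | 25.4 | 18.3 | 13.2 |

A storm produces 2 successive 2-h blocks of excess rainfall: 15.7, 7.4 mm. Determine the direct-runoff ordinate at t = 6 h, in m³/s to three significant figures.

By discrete convolution, Q_j = Σ (P_i / 10 mm) · U_{j−i}.
At t = 6 h (j=3): Q = (15.7/10)·35.3 + (7.4/10)·23.0 = 72.4 m³/s.

Q ≈ 72.4 m³/s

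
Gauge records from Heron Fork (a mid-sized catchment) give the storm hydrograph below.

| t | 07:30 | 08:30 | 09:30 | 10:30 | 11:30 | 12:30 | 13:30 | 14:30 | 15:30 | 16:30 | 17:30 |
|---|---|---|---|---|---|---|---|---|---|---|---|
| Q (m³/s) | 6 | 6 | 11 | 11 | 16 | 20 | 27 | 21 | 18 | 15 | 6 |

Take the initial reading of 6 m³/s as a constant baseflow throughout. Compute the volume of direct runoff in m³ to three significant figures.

Direct-runoff ordinates (Q − Q_b): 0.0, 0.0, 5.0, 5.0, 10.0, 14.0, 21.0, 15.0, 12.0, 9.0, 0.0 m³/s.
ΣQ_DR = 91.00 m³/s.
With Δt = 1 h = 3600 s, V = ΣQ_DR · Δt = 91.00 × 3600 = 3.28 × 10^5 m³.

V ≈ 3.28 × 10^5 m³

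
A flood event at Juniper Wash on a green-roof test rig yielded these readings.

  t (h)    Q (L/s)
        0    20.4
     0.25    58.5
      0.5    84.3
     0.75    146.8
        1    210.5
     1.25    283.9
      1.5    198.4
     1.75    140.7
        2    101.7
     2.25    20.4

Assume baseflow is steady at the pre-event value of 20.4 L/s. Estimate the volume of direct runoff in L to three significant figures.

V ≈ 9.55 × 10^5 L

Direct-runoff ordinates (Q − Q_b): 0.0, 38.1, 63.9, 126.4, 190.1, 263.5, 178.0, 120.3, 81.3, 0.0 L/s.
ΣQ_DR = 1062 L/s.
With Δt = 0.25 h = 900 s, V = ΣQ_DR · Δt = 1062 × 900 = 9.55 × 10^5 L.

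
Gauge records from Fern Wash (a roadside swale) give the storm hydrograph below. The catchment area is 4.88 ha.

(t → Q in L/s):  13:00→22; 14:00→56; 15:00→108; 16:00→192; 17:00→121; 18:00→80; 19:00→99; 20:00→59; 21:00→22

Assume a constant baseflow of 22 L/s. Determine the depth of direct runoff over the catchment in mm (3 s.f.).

Direct runoff: 0.0, 34.0, 86.0, 170.0, 99.0, 58.0, 77.0, 37.0, 0.0 L/s; ΣQ_DR = 561.0 L/s.
V = ΣQ_DR · Δt = 561.0 × 3600 s = 2.020 × 10^6 L.
Over A = 4.88 ha, depth = V / A = 41.4 mm.

d ≈ 41.4 mm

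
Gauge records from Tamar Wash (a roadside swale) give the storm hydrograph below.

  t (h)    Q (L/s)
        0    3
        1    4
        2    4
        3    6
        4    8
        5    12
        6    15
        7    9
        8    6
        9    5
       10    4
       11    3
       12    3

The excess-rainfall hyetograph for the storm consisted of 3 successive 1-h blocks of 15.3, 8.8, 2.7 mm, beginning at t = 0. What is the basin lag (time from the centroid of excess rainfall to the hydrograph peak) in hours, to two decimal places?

Centroid of excess rainfall: t_c = Σ P_i·t̄_i / ΣP_i = 1.0299 h (block centres at 0.5, 1.5, 2.5 h).
Hydrograph peak occurs at t = 6 h, so basin lag t_L = 6 − 1.0299 = 4.97 h.

t_L ≈ 4.97 h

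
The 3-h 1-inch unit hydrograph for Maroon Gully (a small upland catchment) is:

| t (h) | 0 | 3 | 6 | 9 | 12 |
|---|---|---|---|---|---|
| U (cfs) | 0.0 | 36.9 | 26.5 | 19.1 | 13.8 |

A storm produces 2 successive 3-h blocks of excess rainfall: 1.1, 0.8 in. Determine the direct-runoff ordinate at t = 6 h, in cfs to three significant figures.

By discrete convolution, Q_j = Σ (P_i / 1 in) · U_{j−i}.
At t = 6 h (j=2): Q = (1.1/1)·26.5 + (0.8/1)·36.9 = 58.7 cfs.

Q ≈ 58.7 cfs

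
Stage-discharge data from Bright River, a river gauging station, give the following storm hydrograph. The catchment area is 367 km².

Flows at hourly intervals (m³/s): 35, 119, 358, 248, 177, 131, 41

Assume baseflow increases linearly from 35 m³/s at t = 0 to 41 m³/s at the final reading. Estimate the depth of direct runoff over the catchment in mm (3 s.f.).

Direct runoff: 0.00, 83.00, 321.00, 210.00, 138.00, 91.00, 0.00 m³/s; ΣQ_DR = 843.0 m³/s.
V = ΣQ_DR · Δt = 843.0 × 3600 s = 3.035 × 10^6 m³.
Over A = 367 km², depth = V / A = 8.27 mm.

d ≈ 8.27 mm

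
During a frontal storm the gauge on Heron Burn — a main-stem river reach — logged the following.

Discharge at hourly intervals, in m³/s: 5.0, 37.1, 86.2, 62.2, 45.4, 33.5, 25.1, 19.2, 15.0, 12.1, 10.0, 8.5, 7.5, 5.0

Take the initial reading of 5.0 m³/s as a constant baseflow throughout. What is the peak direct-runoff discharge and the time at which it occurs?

Q_p = 81.2 m³/s at t = 2 h

Subtracting baseflow gives direct-runoff ordinates: 0.0, 32.1, 81.2, 57.2, 40.4, 28.5, 20.1, 14.2, 10.0, 7.1, 5.0, 3.5, 2.5, 0.0 m³/s.
The maximum is 81.2 m³/s, occurring at the reading for t = 2 h.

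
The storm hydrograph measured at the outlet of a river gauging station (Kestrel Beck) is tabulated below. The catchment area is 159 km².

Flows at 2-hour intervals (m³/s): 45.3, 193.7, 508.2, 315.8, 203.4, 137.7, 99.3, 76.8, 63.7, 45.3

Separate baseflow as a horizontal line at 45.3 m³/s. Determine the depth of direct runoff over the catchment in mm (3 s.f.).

Direct runoff: 0.0, 148.4, 462.9, 270.5, 158.1, 92.4, 54.0, 31.5, 18.4, 0.0 m³/s; ΣQ_DR = 1236 m³/s.
V = ΣQ_DR · Δt = 1236 × 7200 s = 8.901 × 10^6 m³.
Over A = 159 km², depth = V / A = 56.0 mm.

d ≈ 56.0 mm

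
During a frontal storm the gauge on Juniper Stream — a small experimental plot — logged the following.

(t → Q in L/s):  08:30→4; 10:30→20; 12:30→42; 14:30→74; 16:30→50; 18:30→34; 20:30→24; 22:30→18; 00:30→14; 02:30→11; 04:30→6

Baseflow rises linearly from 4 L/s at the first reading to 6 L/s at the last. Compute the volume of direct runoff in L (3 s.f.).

V ≈ 1.74 × 10^6 L

Direct-runoff ordinates (Q − Q_b): 0.00, 15.80, 37.60, 69.40, 45.20, 29.00, 18.80, 12.60, 8.40, 5.20, 0.00 L/s.
ΣQ_DR = 242.0 L/s.
With Δt = 2 h = 7200 s, V = ΣQ_DR · Δt = 242.0 × 7200 = 1.74 × 10^6 L.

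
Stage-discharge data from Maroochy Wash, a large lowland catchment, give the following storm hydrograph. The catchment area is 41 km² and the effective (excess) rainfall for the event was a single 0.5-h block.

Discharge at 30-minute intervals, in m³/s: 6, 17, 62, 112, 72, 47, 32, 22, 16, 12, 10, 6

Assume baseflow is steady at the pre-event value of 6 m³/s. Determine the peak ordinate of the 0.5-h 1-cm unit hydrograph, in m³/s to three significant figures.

Direct runoff: 0.0, 11.0, 56.0, 106.0, 66.0, 41.0, 26.0, 16.0, 10.0, 6.0, 4.0, 0.0 m³/s; ΣQ_DR = 342.0 m³/s, peak = 106.0 m³/s.
Runoff depth d = ΣQ_DR·Δt / A = 342.0 × 1800 / (41 km²) = 15.01 mm.
The 1-cm UH is the DRH scaled by (10 mm)/d, so U_p = 106.0 × 10/15.01 = 70.6 m³/s.

U_p ≈ 70.6 m³/s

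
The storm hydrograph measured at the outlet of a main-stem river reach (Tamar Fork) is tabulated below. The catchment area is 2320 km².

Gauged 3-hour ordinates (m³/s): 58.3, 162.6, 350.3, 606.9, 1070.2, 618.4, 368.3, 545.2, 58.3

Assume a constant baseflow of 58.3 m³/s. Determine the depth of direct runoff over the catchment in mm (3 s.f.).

Direct runoff: 0.0, 104.3, 292.0, 548.6, 1011.9, 560.1, 310.0, 486.9, 0.0 m³/s; ΣQ_DR = 3314 m³/s.
V = ΣQ_DR · Δt = 3314 × 10800 s = 3.579 × 10^7 m³.
Over A = 2320 km², depth = V / A = 15.4 mm.

d ≈ 15.4 mm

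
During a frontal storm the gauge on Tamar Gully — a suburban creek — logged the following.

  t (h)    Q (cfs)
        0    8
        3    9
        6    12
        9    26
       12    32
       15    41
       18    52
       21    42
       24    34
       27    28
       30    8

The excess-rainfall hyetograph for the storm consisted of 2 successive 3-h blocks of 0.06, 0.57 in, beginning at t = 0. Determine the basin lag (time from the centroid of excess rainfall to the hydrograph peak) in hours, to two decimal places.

t_L ≈ 13.79 h

Centroid of excess rainfall: t_c = Σ P_i·t̄_i / ΣP_i = 4.2143 h (block centres at 1.5, 4.5 h).
Hydrograph peak occurs at t = 18 h, so basin lag t_L = 18 − 4.2143 = 13.79 h.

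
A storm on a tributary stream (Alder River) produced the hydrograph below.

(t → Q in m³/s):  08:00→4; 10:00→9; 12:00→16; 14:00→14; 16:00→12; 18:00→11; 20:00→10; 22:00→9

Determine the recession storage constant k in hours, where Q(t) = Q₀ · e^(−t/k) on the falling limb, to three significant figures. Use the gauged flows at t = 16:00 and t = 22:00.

On the falling limb, Q drops from 12 to 9 m³/s between t = 16:00 and t = 22:00 (Δt = 6 h).
k = −Δt / ln(Q₂/Q₁) = −6 / ln(9/12) = 20.9 h.

k ≈ 20.9 h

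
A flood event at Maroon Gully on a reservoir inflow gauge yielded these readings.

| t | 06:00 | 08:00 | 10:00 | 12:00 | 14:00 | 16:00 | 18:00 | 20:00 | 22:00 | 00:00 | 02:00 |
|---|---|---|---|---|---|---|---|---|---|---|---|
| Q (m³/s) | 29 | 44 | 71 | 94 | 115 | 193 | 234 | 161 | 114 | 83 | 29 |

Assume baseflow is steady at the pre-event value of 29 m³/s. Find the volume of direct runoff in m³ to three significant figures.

Direct-runoff ordinates (Q − Q_b): 0.0, 15.0, 42.0, 65.0, 86.0, 164.0, 205.0, 132.0, 85.0, 54.0, 0.0 m³/s.
ΣQ_DR = 848.0 m³/s.
With Δt = 2 h = 7200 s, V = ΣQ_DR · Δt = 848.0 × 7200 = 6.11 × 10^6 m³.

V ≈ 6.11 × 10^6 m³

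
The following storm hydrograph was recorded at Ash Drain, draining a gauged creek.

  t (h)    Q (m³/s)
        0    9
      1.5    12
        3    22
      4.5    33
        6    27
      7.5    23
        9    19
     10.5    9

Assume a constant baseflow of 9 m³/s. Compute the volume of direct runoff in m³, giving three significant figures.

Direct-runoff ordinates (Q − Q_b): 0.0, 3.0, 13.0, 24.0, 18.0, 14.0, 10.0, 0.0 m³/s.
ΣQ_DR = 82.00 m³/s.
With Δt = 1.5 h = 5400 s, V = ΣQ_DR · Δt = 82.00 × 5400 = 4.43 × 10^5 m³.

V ≈ 4.43 × 10^5 m³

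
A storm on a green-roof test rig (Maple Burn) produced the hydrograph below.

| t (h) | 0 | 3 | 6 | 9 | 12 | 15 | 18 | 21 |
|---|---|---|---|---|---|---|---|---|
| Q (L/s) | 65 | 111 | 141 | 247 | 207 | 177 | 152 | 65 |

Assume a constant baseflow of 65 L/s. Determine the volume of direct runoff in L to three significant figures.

V ≈ 6.97 × 10^6 L

Direct-runoff ordinates (Q − Q_b): 0.0, 46.0, 76.0, 182.0, 142.0, 112.0, 87.0, 0.0 L/s.
ΣQ_DR = 645.0 L/s.
With Δt = 3 h = 10800 s, V = ΣQ_DR · Δt = 645.0 × 10800 = 6.97 × 10^6 L.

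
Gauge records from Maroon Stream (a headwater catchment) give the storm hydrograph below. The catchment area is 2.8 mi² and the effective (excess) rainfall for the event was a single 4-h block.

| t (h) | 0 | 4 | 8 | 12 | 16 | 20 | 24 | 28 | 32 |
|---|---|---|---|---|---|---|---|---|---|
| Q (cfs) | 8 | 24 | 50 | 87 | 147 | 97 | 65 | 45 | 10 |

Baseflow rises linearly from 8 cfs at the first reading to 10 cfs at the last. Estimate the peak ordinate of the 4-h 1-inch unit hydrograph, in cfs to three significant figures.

U_p ≈ 138 cfs

Direct runoff: 0.00, 15.75, 41.50, 78.25, 138.00, 87.75, 55.50, 35.25, 0.00 cfs; ΣQ_DR = 452.0 cfs, peak = 138.00 cfs.
Runoff depth d = ΣQ_DR·Δt / A = 452.0 × 14400 / (2.8 mi²) = 1.001 in.
The 1-inch UH is the DRH scaled by (1 in)/d, so U_p = 138.00 × 1/1.001 = 138 cfs.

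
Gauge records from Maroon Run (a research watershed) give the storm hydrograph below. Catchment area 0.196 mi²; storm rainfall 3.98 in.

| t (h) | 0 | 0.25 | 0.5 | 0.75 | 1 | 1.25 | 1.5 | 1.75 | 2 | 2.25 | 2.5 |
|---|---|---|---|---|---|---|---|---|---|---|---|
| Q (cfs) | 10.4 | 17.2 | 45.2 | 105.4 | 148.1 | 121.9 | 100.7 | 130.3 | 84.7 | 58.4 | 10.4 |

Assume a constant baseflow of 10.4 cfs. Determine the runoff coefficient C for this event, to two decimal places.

C ≈ 0.36

ΣQ_DR = 718.3 cfs; V = ΣQ_DR·Δt = 6.465 × 10^5 ft³.
Runoff depth d = V / A = 1.420 in.
C = d / P = 1.420 / 3.98 = 0.36.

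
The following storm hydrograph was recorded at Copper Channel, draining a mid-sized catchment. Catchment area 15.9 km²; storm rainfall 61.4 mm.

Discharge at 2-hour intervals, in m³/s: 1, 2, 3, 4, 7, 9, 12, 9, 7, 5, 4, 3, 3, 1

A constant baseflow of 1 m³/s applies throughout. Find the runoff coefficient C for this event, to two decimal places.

ΣQ_DR = 56.00 m³/s; V = ΣQ_DR·Δt = 4.032 × 10^5 m³.
Runoff depth d = V / A = 25.36 mm.
C = d / P = 25.36 / 61.4 = 0.41.

C ≈ 0.41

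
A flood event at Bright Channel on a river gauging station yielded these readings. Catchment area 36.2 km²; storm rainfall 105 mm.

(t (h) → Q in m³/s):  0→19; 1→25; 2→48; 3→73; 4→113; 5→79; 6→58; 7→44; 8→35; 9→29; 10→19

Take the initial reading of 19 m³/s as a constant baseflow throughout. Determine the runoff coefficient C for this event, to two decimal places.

C ≈ 0.32

ΣQ_DR = 333.0 m³/s; V = ΣQ_DR·Δt = 1.199 × 10^6 m³.
Runoff depth d = V / A = 33.12 mm.
C = d / P = 33.12 / 105 = 0.32.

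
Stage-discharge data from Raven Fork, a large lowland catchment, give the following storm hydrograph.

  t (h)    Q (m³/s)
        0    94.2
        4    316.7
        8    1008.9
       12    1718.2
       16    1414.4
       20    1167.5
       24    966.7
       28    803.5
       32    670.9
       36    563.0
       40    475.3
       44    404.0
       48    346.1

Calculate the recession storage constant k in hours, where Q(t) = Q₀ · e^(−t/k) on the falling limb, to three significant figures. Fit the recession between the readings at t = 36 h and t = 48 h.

On the falling limb, Q drops from 563.0 to 346.1 m³/s between t = 36 h and t = 48 h (Δt = 12 h).
k = −Δt / ln(Q₂/Q₁) = −12 / ln(346.1/563.0) = 24.7 h.

k ≈ 24.7 h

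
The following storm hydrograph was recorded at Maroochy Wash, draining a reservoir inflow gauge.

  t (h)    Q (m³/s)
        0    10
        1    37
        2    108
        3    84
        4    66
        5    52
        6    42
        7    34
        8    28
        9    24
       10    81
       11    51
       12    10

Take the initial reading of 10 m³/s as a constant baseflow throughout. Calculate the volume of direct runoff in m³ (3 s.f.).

V ≈ 1.79 × 10^6 m³

Direct-runoff ordinates (Q − Q_b): 0.0, 27.0, 98.0, 74.0, 56.0, 42.0, 32.0, 24.0, 18.0, 14.0, 71.0, 41.0, 0.0 m³/s.
ΣQ_DR = 497.0 m³/s.
With Δt = 1 h = 3600 s, V = ΣQ_DR · Δt = 497.0 × 3600 = 1.79 × 10^6 m³.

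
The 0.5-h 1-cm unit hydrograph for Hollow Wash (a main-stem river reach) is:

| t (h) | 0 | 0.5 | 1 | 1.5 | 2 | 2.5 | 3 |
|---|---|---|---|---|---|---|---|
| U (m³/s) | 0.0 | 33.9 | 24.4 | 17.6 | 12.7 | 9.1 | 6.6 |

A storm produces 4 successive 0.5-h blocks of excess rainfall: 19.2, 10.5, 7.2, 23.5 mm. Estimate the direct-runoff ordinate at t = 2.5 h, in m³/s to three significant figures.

By discrete convolution, Q_j = Σ (P_i / 10 mm) · U_{j−i}.
At t = 2.5 h (j=5): Q = (19.2/10)·9.1 + (10.5/10)·12.7 + (7.2/10)·17.6 + (23.5/10)·24.4 = 101 m³/s.

Q ≈ 101 m³/s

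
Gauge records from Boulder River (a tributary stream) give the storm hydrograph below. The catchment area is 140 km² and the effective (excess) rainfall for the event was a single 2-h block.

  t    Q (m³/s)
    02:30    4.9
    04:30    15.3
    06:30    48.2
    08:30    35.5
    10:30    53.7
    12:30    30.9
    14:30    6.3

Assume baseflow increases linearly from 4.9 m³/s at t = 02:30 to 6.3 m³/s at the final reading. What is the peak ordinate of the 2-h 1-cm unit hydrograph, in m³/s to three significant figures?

U_p ≈ 59.8 m³/s

Direct runoff: 0.00, 10.17, 42.83, 29.90, 47.87, 24.83, 0.00 m³/s; ΣQ_DR = 155.6 m³/s, peak = 47.87 m³/s.
Runoff depth d = ΣQ_DR·Δt / A = 155.6 × 7200 / (140 km²) = 8.002 mm.
The 1-cm UH is the DRH scaled by (10 mm)/d, so U_p = 47.87 × 10/8.002 = 59.8 m³/s.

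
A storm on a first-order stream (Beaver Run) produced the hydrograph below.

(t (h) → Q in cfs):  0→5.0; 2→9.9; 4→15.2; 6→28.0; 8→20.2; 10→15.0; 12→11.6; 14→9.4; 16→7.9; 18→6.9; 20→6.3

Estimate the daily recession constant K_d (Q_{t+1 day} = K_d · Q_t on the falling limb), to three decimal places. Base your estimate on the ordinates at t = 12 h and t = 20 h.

Between t = 12 h and t = 20 h the flow falls from 11.6 to 6.3 cfs over 4×2 h = 8 h.
Per-interval ratio K = (6.3/11.6)^(1/4) = 0.8585; K_d = K^(24/2) = 0.160.

K_d ≈ 0.160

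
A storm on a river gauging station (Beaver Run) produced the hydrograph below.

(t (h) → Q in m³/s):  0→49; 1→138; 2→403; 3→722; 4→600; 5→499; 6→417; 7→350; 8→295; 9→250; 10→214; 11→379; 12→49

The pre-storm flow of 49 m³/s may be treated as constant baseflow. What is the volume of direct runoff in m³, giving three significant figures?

V ≈ 1.34 × 10^7 m³

Direct-runoff ordinates (Q − Q_b): 0.0, 89.0, 354.0, 673.0, 551.0, 450.0, 368.0, 301.0, 246.0, 201.0, 165.0, 330.0, 0.0 m³/s.
ΣQ_DR = 3728 m³/s.
With Δt = 1 h = 3600 s, V = ΣQ_DR · Δt = 3728 × 3600 = 1.34 × 10^7 m³.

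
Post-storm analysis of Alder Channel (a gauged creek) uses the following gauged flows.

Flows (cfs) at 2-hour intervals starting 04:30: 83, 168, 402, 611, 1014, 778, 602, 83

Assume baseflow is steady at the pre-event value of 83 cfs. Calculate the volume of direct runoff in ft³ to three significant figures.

V ≈ 2.22 × 10^7 ft³

Direct-runoff ordinates (Q − Q_b): 0.0, 85.0, 319.0, 528.0, 931.0, 695.0, 519.0, 0.0 cfs.
ΣQ_DR = 3077 cfs.
With Δt = 2 h = 7200 s, V = ΣQ_DR · Δt = 3077 × 7200 = 2.22 × 10^7 ft³.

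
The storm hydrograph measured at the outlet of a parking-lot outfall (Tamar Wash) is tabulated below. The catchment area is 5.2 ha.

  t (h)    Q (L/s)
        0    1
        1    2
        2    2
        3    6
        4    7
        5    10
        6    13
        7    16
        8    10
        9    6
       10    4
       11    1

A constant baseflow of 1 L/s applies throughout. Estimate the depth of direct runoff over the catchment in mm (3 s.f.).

d ≈ 4.57 mm

Direct runoff: 0.0, 1.0, 1.0, 5.0, 6.0, 9.0, 12.0, 15.0, 9.0, 5.0, 3.0, 0.0 L/s; ΣQ_DR = 66.00 L/s.
V = ΣQ_DR · Δt = 66.00 × 3600 s = 2.376 × 10^5 L.
Over A = 5.2 ha, depth = V / A = 4.57 mm.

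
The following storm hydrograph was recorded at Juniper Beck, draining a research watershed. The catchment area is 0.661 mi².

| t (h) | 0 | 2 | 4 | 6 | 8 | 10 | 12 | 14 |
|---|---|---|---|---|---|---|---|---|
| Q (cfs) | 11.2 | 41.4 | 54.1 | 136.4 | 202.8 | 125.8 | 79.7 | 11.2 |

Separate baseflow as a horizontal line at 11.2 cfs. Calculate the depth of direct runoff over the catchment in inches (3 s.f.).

d ≈ 2.69 in

Direct runoff: 0.0, 30.2, 42.9, 125.2, 191.6, 114.6, 68.5, 0.0 cfs; ΣQ_DR = 573.0 cfs.
V = ΣQ_DR · Δt = 573.0 × 7200 s = 4.126 × 10^6 ft³.
Over A = 0.661 mi², depth = V / A = 2.69 in.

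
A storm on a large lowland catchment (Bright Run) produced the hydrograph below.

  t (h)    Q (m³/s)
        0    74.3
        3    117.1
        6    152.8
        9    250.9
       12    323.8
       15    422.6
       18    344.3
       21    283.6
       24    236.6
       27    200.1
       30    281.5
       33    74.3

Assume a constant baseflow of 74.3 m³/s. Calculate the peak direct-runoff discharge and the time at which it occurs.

Subtracting baseflow gives direct-runoff ordinates: 0.0, 42.8, 78.5, 176.6, 249.5, 348.3, 270.0, 209.3, 162.3, 125.8, 207.2, 0.0 m³/s.
The maximum is 348.3 m³/s, occurring at the reading for t = 15 h.

Q_p = 348.3 m³/s at t = 15 h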